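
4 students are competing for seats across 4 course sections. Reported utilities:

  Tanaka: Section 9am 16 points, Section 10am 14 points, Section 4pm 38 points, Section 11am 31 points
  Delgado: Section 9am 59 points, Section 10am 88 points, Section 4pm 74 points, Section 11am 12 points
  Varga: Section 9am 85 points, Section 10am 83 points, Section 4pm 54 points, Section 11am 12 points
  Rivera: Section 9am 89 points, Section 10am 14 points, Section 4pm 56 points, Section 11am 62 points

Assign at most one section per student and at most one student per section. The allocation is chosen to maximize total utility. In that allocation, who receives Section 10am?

Treat this as an assignment problem: match each student to one section.
Optimal: Tanaka→Section 11am (31 points), Delgado→Section 4pm (74 points), Varga→Section 10am (83 points), Rivera→Section 9am (89 points) — total 31+74+83+89 = 277 points.
Column-greedy (each section in turn goes to its best remaining student) gives 262 points, worse by 15.
Varga's own top section is Section 9am (85 points), but forcing Varga→Section 9am and reassigning the rest optimally gives only 273 points — worse by 4.

Varga receives Section 10am.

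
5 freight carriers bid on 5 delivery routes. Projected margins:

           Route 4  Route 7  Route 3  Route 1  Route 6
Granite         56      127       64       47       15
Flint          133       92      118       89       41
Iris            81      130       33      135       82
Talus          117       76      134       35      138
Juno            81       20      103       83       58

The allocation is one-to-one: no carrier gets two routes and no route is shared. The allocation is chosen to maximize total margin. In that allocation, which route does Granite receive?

Optimal: Granite→Route 7 ($127k), Flint→Route 4 ($133k), Iris→Route 1 ($135k), Talus→Route 6 ($138k), Juno→Route 3 ($103k) — total 127+133+135+138+103 = $636k.
Swapping Flint↔Iris (Flint→Route 1 $89k, Iris→Route 4 $81k) loses 98.

Granite receives Route 7.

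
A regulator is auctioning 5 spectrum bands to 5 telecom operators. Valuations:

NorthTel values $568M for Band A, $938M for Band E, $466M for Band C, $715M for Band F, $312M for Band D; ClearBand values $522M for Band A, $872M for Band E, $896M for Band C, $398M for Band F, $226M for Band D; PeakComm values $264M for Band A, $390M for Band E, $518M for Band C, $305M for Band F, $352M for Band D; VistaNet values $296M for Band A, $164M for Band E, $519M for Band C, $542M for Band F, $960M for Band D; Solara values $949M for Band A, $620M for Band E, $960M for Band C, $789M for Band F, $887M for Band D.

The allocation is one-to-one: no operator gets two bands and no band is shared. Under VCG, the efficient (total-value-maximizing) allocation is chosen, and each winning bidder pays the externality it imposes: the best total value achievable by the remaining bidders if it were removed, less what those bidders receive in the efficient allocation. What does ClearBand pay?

ClearBand pays $213M.

Efficient allocation: NorthTel→Band E ($938M), ClearBand→Band C ($896M), PeakComm→Band F ($305M), VistaNet→Band D ($960M), Solara→Band A ($949M); total welfare W = $4048M.
ClearBand receives Band C at value $896M, so the others get W − 896 = $3152M.
Without ClearBand: best allocation of the remaining 4 bidders over all 5 bands is NorthTel→Band E ($938M), PeakComm→Band C ($518M), VistaNet→Band D ($960M), Solara→Band A ($949M), total $3365M.
VCG payment = (others' best without ClearBand) − (others' welfare with ClearBand) = 3365 − 3152 = $213M.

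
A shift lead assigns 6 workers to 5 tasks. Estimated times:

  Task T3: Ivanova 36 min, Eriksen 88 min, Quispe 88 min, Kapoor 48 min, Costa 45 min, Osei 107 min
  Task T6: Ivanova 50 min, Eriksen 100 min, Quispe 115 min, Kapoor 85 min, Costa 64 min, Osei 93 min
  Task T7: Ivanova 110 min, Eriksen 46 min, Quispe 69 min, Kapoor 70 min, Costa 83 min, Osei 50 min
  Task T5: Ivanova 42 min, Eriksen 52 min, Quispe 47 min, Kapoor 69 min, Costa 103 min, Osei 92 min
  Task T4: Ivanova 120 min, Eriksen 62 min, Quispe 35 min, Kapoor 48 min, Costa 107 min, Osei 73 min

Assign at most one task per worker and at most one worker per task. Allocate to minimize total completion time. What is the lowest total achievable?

Minimum total: 232 min

Treat this as an assignment problem: match each worker to one task.
Optimal: Costa→Task T3 (45 min), Ivanova→Task T6 (50 min), Osei→Task T7 (50 min), Eriksen→Task T5 (52 min), Quispe→Task T4 (35 min) — total 45+50+50+52+35 = 232 min.
Row-greedy (each worker in turn takes its cheapest remaining task) gives 250 min, worse by 18.
Next-best assignment: Kapoor→Task T3, Ivanova→Task T6, Osei→Task T7, Eriksen→Task T5, Quispe→Task T4 = 235 min.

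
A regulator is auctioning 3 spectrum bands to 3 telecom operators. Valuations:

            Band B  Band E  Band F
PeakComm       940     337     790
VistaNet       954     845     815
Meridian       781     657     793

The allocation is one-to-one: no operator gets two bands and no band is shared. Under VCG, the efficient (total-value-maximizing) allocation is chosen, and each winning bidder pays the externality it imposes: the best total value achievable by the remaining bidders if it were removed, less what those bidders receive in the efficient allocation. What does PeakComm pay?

PeakComm pays $109M.

Efficient allocation: PeakComm→Band B ($940M), VistaNet→Band E ($845M), Meridian→Band F ($793M); total welfare W = $2578M.
PeakComm receives Band B at value $940M, so the others get W − 940 = $1638M.
Without PeakComm: best allocation of the remaining 2 bidders over all 3 bands is VistaNet→Band B ($954M), Meridian→Band F ($793M), total $1747M.
VCG payment = (others' best without PeakComm) − (others' welfare with PeakComm) = 1747 − 1638 = $109M.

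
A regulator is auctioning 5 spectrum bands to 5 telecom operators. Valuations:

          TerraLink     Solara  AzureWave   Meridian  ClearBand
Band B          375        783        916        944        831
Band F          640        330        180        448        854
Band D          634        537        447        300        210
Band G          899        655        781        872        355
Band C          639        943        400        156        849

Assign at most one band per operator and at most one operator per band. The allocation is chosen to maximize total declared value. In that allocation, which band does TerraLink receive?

This is the linear assignment problem.
Optimal: TerraLink→Band D ($634M), Solara→Band C ($943M), AzureWave→Band B ($916M), Meridian→Band G ($872M), ClearBand→Band F ($854M) — total 634+943+916+872+854 = $4219M.
Max-entry greedy (repeatedly take the single best remaining cell) gives $4087M, worse by 132.
Next-best assignment: TerraLink→Band D, Solara→Band C, AzureWave→Band G, Meridian→Band B, ClearBand→Band F = $4156M.
Checked against all permutations: $4219M is optimal.
TerraLink's own top band is Band G ($899M), but forcing TerraLink→Band G and reassigning the rest optimally gives only $4087M — worse by 132.

TerraLink receives Band D.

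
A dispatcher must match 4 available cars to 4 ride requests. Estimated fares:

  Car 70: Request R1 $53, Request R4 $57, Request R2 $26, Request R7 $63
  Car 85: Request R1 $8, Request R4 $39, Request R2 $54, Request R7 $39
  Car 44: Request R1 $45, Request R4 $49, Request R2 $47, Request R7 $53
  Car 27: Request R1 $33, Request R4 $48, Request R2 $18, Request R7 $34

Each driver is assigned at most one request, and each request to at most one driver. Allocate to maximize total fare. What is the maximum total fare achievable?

Treat this as an assignment problem: match each driver to one request.
Optimal: Car 70→Request R7 ($63), Car 85→Request R2 ($54), Car 44→Request R1 ($45), Car 27→Request R4 ($48) — total 63+54+45+48 = $210.
Column-greedy (each request in turn goes to its best remaining driver) gives $190, worse by 20.
Swapping Car 44↔Car 85 (Car 44→Request R2 $47, Car 85→Request R1 $8) loses 44.

Maximum total: $210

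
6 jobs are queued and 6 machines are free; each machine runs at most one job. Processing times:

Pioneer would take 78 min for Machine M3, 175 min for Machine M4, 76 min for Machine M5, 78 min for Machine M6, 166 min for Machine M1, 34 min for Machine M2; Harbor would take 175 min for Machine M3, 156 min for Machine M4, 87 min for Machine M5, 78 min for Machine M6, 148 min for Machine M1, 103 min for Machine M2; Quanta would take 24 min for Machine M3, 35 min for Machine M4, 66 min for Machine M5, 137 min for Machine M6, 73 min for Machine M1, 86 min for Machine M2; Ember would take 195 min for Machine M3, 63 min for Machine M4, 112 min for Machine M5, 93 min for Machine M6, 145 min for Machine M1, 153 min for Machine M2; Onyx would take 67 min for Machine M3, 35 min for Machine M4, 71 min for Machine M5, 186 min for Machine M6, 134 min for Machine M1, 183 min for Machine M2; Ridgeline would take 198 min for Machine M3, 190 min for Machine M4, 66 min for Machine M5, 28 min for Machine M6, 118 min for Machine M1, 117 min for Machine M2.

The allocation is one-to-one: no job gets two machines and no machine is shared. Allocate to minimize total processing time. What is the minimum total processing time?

Optimal: Pioneer→Machine M2 (34 min), Harbor→Machine M5 (87 min), Quanta→Machine M1 (73 min), Ember→Machine M4 (63 min), Onyx→Machine M3 (67 min), Ridgeline→Machine M6 (28 min) — total 34+87+73+63+67+28 = 352 min.
Row-greedy (each job in turn takes its cheapest remaining machine) gives 388 min, worse by 36.
Every other assignment is strictly worse.

Min total: 352 min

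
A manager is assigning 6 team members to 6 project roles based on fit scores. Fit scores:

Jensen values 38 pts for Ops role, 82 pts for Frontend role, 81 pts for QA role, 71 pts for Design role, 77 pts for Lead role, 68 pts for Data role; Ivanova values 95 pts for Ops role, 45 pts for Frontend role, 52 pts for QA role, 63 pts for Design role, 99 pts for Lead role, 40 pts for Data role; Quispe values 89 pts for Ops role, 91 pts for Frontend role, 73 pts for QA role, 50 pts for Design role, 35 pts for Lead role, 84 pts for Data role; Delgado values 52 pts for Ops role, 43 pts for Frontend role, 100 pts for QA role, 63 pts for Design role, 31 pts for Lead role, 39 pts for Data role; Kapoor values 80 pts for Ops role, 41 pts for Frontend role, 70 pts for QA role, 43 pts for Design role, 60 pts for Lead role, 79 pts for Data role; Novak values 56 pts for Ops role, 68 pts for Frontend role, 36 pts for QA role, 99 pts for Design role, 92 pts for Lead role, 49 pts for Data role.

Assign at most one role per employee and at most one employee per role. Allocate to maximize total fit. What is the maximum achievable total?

Treat this as an assignment problem: match each employee to one role.
Optimal: Jensen→Frontend role (82 pts), Ivanova→Lead role (99 pts), Quispe→Ops role (89 pts), Delgado→QA role (100 pts), Kapoor→Data role (79 pts), Novak→Design role (99 pts) — total 82+99+89+100+79+99 = 548 pts.
Column-greedy (each role in turn goes to its best remaining employee) gives 541 pts, worse by 7.
Swapping Quispe↔Kapoor (Quispe→Data role 84 pts, Kapoor→Ops role 80 pts) loses 4.
Every other assignment is strictly worse.

Maximum total: 548 pts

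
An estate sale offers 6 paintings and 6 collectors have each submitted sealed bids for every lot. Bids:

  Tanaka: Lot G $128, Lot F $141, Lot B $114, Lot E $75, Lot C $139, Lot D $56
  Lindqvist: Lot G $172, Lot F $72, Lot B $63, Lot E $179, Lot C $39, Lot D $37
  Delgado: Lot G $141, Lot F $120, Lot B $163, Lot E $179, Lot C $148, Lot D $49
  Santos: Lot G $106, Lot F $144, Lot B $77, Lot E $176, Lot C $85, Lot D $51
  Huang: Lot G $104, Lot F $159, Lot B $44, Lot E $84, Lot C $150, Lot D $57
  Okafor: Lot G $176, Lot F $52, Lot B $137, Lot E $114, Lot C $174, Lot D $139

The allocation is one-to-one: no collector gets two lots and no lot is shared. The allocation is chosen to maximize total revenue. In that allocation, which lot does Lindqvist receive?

This is the linear assignment problem.
Optimal: Tanaka→Lot C ($139), Lindqvist→Lot G ($172), Delgado→Lot B ($163), Santos→Lot E ($176), Huang→Lot F ($159), Okafor→Lot D ($139) — total 139+172+163+176+159+139 = $948.
Row-greedy (each collector in turn takes its best remaining lot) gives $878, worse by 70.
Next-best assignment: Tanaka→Lot F, Lindqvist→Lot G, Delgado→Lot B, Santos→Lot E, Huang→Lot C, Okafor→Lot D = $941.
No other one-to-one assignment exceeds $948.
Lindqvist's own top lot is Lot E ($179), but forcing Lindqvist→Lot E and reassigning the rest optimally gives only $903 — worse by 45.

Lindqvist receives Lot G.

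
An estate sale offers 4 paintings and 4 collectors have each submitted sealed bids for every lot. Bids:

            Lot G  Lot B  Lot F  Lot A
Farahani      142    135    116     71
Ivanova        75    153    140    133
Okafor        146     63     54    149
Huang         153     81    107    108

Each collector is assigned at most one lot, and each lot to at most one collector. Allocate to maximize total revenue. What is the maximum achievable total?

This is the linear assignment problem.
Optimal: Farahani→Lot B ($135), Ivanova→Lot F ($140), Okafor→Lot A ($149), Huang→Lot G ($153) — total 135+140+149+153 = $577.
Row-greedy (each collector in turn takes its best remaining lot) gives $551, worse by 26.
Next-best assignment: Farahani→Lot F, Ivanova→Lot B, Okafor→Lot A, Huang→Lot G = $571.
Swapping Ivanova↔Huang (Ivanova→Lot G $75, Huang→Lot F $107) loses 111.

Maximum total: $577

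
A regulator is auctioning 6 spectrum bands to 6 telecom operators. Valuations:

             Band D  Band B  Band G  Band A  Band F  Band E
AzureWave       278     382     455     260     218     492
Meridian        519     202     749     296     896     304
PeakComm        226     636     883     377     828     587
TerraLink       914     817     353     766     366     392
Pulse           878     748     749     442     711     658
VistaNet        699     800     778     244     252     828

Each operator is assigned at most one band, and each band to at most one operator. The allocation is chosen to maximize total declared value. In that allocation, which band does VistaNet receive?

VistaNet receives Band B.

Optimal: AzureWave→Band E ($492M), Meridian→Band F ($896M), PeakComm→Band G ($883M), TerraLink→Band A ($766M), Pulse→Band D ($878M), VistaNet→Band B ($800M) — total 492+896+883+766+878+800 = $4715M.
Swapping AzureWave↔PeakComm (AzureWave→Band G $455M, PeakComm→Band E $587M) loses 333.
VistaNet's own top band is Band E ($828M), but forcing VistaNet→Band E and reassigning the rest optimally gives only $4633M — worse by 82.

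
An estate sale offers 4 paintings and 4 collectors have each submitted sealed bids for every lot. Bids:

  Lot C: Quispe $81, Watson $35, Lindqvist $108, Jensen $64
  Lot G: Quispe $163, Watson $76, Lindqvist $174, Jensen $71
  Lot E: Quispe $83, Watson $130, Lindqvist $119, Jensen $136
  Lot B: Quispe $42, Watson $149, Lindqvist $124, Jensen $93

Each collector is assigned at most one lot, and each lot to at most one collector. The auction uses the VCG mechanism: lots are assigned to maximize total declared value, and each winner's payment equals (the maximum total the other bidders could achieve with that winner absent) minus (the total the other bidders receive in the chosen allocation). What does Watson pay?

Efficient allocation: Quispe→Lot G ($163), Watson→Lot B ($149), Lindqvist→Lot C ($108), Jensen→Lot E ($136); total welfare W = $556.
Watson receives Lot B at value $149, so the others get W − 149 = $407.
Without Watson: best allocation of the remaining 3 bidders over all 4 lots is Quispe→Lot G ($163), Lindqvist→Lot B ($124), Jensen→Lot E ($136), total $423.
VCG payment = (others' best without Watson) − (others' welfare with Watson) = 423 − 407 = $16.

Watson pays $16.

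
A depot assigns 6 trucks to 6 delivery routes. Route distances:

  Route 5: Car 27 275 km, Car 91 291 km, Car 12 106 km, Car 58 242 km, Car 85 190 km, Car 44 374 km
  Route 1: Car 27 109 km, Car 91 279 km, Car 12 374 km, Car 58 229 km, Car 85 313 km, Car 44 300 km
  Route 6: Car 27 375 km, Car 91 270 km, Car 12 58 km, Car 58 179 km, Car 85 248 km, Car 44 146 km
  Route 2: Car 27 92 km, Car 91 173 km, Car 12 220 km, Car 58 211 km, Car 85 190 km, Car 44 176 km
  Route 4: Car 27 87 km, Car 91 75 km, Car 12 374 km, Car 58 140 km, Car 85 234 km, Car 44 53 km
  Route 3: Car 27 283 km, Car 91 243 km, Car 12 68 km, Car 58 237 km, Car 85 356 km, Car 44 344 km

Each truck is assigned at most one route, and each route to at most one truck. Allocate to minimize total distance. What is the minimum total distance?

Optimal: Car 27→Route 1 (109 km), Car 91→Route 2 (173 km), Car 12→Route 3 (68 km), Car 58→Route 6 (179 km), Car 85→Route 5 (190 km), Car 44→Route 4 (53 km) — total 109+173+68+179+190+53 = 772 km.
Column-greedy (each route in turn goes to its cheapest remaining truck) gives 1030 km, worse by 258.
Swapping Car 12↔Car 44 (Car 12→Route 4 374 km, Car 44→Route 3 344 km) adds 597.

Minimum total: 772 km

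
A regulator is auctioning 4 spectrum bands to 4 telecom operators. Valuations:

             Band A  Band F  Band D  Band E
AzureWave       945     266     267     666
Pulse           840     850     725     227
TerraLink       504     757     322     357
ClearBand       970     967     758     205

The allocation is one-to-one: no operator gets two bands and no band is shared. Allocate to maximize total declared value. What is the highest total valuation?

Maximum total: $3118M

Optimal: AzureWave→Band E ($666M), Pulse→Band D ($725M), TerraLink→Band F ($757M), ClearBand→Band A ($970M) — total 666+725+757+970 = $3118M.
Column-greedy (each band in turn goes to its best remaining operator) gives $2808M, worse by 310.
No other one-to-one assignment exceeds $3118M.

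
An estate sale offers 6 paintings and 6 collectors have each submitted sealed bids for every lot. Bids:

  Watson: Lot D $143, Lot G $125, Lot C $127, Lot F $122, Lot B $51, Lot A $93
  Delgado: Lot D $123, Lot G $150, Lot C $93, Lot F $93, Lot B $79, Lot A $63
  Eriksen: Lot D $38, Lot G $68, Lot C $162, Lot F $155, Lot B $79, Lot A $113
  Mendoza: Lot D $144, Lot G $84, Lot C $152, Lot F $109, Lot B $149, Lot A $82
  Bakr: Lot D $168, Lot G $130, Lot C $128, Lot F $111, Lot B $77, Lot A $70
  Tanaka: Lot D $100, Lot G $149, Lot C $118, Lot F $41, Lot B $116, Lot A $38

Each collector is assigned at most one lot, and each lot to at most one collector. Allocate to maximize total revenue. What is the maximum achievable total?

Max total: $834

Optimal: Watson→Lot A ($93), Delgado→Lot G ($150), Eriksen→Lot F ($155), Mendoza→Lot C ($152), Bakr→Lot D ($168), Tanaka→Lot B ($116) — total 93+150+155+152+168+116 = $834.
Column-greedy (each lot in turn goes to its best remaining collector) gives $789, worse by 45.
Swapping Eriksen↔Watson (Eriksen→Lot A $113, Watson→Lot F $122) loses 13.
Checked against all permutations: $834 is optimal.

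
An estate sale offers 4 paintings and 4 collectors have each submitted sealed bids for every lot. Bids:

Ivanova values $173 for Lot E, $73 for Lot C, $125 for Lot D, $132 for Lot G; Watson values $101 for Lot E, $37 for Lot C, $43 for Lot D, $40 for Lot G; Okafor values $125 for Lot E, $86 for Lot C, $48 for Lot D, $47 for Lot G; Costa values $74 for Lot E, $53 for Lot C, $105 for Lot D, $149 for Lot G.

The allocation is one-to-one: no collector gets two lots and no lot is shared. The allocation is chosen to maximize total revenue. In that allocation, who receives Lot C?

Optimal: Ivanova→Lot D ($125), Watson→Lot E ($101), Okafor→Lot C ($86), Costa→Lot G ($149) — total 125+101+86+149 = $461.
Max-entry greedy (repeatedly take the single best remaining cell) gives $451, worse by 10.
Next-best assignment: Ivanova→Lot E, Watson→Lot D, Okafor→Lot C, Costa→Lot G = $451.
Swapping Costa↔Watson (Costa→Lot E $74, Watson→Lot G $40) loses 136.
Checked against all permutations: $461 is optimal.
Okafor's own top lot is Lot E ($125), but forcing Okafor→Lot E and reassigning the rest optimally gives only $436 — worse by 25.

Okafor receives Lot C.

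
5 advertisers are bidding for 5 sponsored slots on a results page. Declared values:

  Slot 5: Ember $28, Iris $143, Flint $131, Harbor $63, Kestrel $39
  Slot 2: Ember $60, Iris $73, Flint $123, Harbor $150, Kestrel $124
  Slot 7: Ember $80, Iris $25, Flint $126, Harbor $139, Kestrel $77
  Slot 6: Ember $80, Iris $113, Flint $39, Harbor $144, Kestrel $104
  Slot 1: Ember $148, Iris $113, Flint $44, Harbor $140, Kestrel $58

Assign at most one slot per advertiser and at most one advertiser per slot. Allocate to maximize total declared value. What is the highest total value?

Optimal: Ember→Slot 1 ($148), Iris→Slot 5 ($143), Flint→Slot 7 ($126), Harbor→Slot 6 ($144), Kestrel→Slot 2 ($124) — total 148+143+126+144+124 = $685.
No other one-to-one assignment exceeds $685.

Max total: $685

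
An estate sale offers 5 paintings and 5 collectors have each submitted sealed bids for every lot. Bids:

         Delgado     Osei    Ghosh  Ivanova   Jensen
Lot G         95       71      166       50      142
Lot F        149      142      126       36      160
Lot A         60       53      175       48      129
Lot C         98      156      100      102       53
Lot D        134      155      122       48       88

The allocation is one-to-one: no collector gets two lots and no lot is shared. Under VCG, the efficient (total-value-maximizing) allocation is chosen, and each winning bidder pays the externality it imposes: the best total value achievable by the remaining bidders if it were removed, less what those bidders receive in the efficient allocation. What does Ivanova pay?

Efficient allocation: Delgado→Lot F ($149), Osei→Lot D ($155), Ghosh→Lot A ($175), Ivanova→Lot C ($102), Jensen→Lot G ($142); total welfare W = $723.
Ivanova receives Lot C at value $102, so the others get W − 102 = $621.
Without Ivanova: best allocation of the remaining 4 bidders over all 5 lots is Delgado→Lot D ($134), Osei→Lot C ($156), Ghosh→Lot A ($175), Jensen→Lot F ($160), total $625.
VCG payment = (others' best without Ivanova) − (others' welfare with Ivanova) = 625 − 621 = $4.

Ivanova pays $4.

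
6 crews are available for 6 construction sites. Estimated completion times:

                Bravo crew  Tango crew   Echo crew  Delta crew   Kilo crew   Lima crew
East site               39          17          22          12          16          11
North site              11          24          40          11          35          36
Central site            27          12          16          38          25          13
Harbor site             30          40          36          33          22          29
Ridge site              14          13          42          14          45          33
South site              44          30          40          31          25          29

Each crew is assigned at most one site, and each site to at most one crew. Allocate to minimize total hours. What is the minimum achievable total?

Optimal: Bravo crew→North site (11 hours), Tango crew→Ridge site (13 hours), Echo crew→Central site (16 hours), Delta crew→East site (12 hours), Kilo crew→Harbor site (22 hours), Lima crew→South site (29 hours) — total 11+13+16+12+22+29 = 103 hours.
Min-entry greedy (repeatedly take the single cheapest remaining cell) gives 110 hours, worse by 7.

Minimum total: 103 hours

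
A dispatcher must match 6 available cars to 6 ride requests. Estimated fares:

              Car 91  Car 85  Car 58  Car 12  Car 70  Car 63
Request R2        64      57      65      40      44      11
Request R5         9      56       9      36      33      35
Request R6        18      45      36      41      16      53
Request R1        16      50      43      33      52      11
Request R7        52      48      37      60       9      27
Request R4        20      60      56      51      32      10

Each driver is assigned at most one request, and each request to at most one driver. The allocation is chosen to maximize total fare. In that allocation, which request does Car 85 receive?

Optimal: Car 91→Request R2 ($64), Car 85→Request R5 ($56), Car 58→Request R4 ($56), Car 12→Request R7 ($60), Car 70→Request R1 ($52), Car 63→Request R6 ($53) — total 64+56+56+60+52+53 = $341.
Column-greedy (each request in turn goes to its best remaining driver) gives $306, worse by 35.
Car 85's own top request is Request R4 ($60), but forcing Car 85→Request R4 and reassigning the rest optimally gives only $318 — worse by 23.

Car 85 receives Request R5.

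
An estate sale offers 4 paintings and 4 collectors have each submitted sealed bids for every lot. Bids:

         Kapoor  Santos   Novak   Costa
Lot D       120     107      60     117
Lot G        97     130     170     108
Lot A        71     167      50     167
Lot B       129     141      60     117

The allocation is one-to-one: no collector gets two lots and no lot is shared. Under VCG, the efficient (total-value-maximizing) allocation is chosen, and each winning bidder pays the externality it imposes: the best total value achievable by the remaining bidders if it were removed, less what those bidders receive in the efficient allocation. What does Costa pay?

Efficient allocation: Kapoor→Lot D ($120), Santos→Lot B ($141), Novak→Lot G ($170), Costa→Lot A ($167); total welfare W = $598.
Costa receives Lot A at value $167, so the others get W − 167 = $431.
Without Costa: best allocation of the remaining 3 bidders over all 4 lots is Kapoor→Lot B ($129), Santos→Lot A ($167), Novak→Lot G ($170), total $466.
VCG payment = (others' best without Costa) − (others' welfare with Costa) = 466 − 431 = $35.

Costa pays $35.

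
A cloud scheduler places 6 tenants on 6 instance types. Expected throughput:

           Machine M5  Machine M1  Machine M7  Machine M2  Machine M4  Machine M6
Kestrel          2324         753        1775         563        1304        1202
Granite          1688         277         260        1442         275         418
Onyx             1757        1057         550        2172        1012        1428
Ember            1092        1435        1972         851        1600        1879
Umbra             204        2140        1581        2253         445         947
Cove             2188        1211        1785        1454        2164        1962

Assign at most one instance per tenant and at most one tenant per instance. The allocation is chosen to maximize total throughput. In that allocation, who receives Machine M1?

This is the linear assignment problem.
Optimal: Kestrel→Machine M7 (1775 ops/s), Granite→Machine M5 (1688 ops/s), Onyx→Machine M2 (2172 ops/s), Ember→Machine M6 (1879 ops/s), Umbra→Machine M1 (2140 ops/s), Cove→Machine M4 (2164 ops/s) — total 1775+1688+2172+1879+2140+2164 = 11818 ops/s.
Next-best assignment: Kestrel→Machine M5, Granite→Machine M2, Onyx→Machine M6, Ember→Machine M7, Umbra→Machine M1, Cove→Machine M4 = 11470 ops/s.
Umbra's own top instance is Machine M2 (2253 ops/s), but forcing Umbra→Machine M2 and reassigning the rest optimally gives only 10816 ops/s — worse by 1002.

Umbra receives Machine M1.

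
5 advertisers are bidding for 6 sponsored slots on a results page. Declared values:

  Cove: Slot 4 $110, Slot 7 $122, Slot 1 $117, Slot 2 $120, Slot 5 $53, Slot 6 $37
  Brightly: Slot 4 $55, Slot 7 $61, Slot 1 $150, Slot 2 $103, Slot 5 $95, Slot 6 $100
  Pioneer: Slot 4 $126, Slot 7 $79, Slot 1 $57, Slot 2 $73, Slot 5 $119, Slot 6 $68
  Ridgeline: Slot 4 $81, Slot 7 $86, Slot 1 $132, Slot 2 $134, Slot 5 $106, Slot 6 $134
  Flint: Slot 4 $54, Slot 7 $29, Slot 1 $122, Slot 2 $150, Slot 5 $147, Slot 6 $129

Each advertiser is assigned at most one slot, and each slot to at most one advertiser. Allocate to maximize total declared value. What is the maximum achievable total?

Max total: $682

Optimal: Cove→Slot 7 ($122), Brightly→Slot 1 ($150), Pioneer→Slot 4 ($126), Ridgeline→Slot 6 ($134), Flint→Slot 2 ($150) — total 122+150+126+134+150 = $682.
Row-greedy (each advertiser in turn takes its best remaining slot) gives $679, worse by 3.
Next-best assignment: Cove→Slot 7, Brightly→Slot 1, Pioneer→Slot 4, Ridgeline→Slot 2, Flint→Slot 5 = $679.
No other one-to-one assignment exceeds $682.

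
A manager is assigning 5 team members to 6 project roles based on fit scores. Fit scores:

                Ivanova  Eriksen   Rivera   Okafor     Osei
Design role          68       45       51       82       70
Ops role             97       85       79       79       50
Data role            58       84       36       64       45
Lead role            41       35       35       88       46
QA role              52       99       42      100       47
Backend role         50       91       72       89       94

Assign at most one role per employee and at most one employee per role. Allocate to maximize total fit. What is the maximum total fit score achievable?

Maximum total: 429 pts

Optimal: Ivanova→Ops role (97 pts), Eriksen→QA role (99 pts), Rivera→Design role (51 pts), Okafor→Lead role (88 pts), Osei→Backend role (94 pts) — total 97+99+51+88+94 = 429 pts.
Column-greedy (each role in turn goes to its best remaining employee) gives 351 pts, worse by 78.
Next-best assignment: Ivanova→Design role, Eriksen→QA role, Rivera→Ops role, Okafor→Lead role, Osei→Backend role = 428 pts.
Swapping Rivera↔Okafor (Rivera→Lead role 35 pts, Okafor→Design role 82 pts) loses 22.
No other one-to-one assignment exceeds 429 pts.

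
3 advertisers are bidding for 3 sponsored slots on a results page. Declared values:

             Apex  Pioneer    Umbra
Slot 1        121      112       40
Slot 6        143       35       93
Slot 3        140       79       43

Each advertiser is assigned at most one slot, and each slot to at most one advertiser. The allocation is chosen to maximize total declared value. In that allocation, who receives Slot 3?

Optimal: Apex→Slot 3 ($140), Pioneer→Slot 1 ($112), Umbra→Slot 6 ($93) — total 140+112+93 = $345.
Row-greedy (each advertiser in turn takes its best remaining slot) gives $298, worse by 47.
Apex's own top slot is Slot 6 ($143), but forcing Apex→Slot 6 and reassigning the rest optimally gives only $298 — worse by 47.

Apex receives Slot 3.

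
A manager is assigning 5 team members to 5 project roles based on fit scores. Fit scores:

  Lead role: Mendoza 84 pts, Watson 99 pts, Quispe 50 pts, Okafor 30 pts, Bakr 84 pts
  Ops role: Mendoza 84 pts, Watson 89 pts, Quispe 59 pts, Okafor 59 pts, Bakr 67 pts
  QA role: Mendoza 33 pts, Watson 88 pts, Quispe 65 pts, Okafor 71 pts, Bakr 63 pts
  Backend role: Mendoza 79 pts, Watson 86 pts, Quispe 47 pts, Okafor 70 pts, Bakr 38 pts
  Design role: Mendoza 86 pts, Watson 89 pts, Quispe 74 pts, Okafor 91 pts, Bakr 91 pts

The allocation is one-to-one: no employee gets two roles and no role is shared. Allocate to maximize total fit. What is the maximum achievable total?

Maximum total: 410 pts

Optimal: Mendoza→Ops role (84 pts), Watson→Backend role (86 pts), Quispe→QA role (65 pts), Okafor→Design role (91 pts), Bakr→Lead role (84 pts) — total 84+86+65+91+84 = 410 pts.
Row-greedy (each employee in turn takes its best remaining role) gives 387 pts, worse by 23.
Checked against all permutations: 410 pts is optimal.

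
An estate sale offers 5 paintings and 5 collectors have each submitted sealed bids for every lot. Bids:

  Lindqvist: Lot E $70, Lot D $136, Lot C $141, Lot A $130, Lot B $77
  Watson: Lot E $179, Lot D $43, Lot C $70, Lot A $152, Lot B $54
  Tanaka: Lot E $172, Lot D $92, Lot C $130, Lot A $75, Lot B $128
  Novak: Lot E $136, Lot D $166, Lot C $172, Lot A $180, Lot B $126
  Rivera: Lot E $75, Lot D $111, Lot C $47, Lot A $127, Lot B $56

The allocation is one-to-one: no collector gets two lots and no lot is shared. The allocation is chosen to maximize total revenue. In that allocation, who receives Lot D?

Optimal: Lindqvist→Lot D ($136), Watson→Lot E ($179), Tanaka→Lot B ($128), Novak→Lot C ($172), Rivera→Lot A ($127) — total 136+179+128+172+127 = $742.
Row-greedy (each collector in turn takes its best remaining lot) gives $739, worse by 3.
Next-best assignment: Lindqvist→Lot C, Watson→Lot E, Tanaka→Lot B, Novak→Lot D, Rivera→Lot A = $741.
Swapping Tanaka↔Novak (Tanaka→Lot C $130, Novak→Lot B $126) loses 44.
Lindqvist's own top lot is Lot C ($141), but forcing Lindqvist→Lot C and reassigning the rest optimally gives only $741 — worse by 1.

Lindqvist receives Lot D.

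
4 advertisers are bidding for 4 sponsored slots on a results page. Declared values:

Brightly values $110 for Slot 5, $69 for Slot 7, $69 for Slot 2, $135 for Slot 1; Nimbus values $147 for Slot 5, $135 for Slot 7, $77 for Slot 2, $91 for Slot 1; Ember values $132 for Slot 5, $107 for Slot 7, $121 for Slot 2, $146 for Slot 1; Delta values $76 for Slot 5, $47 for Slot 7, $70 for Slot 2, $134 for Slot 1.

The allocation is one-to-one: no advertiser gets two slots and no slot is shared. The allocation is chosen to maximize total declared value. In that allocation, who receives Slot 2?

Ember receives Slot 2.

This is the linear assignment problem.
Optimal: Brightly→Slot 5 ($110), Nimbus→Slot 7 ($135), Ember→Slot 2 ($121), Delta→Slot 1 ($134) — total 110+135+121+134 = $500.
Max-entry greedy (repeatedly take the single best remaining cell) gives $432, worse by 68.
Next-best assignment: Brightly→Slot 1, Nimbus→Slot 7, Ember→Slot 5, Delta→Slot 2 = $472.
Checked against all permutations: $500 is optimal.
Ember's own top slot is Slot 1 ($146), but forcing Ember→Slot 1 and reassigning the rest optimally gives only $461 — worse by 39.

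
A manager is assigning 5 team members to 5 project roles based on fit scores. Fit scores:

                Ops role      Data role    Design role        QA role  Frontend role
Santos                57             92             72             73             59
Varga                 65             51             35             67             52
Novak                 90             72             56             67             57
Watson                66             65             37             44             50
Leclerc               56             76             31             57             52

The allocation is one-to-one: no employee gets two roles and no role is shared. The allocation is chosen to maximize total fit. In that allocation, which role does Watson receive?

Watson receives Frontend role.

This is a one-to-one assignment (maximum-weight bipartite matching).
Optimal: Santos→Design role (72 pts), Varga→QA role (67 pts), Novak→Ops role (90 pts), Watson→Frontend role (50 pts), Leclerc→Data role (76 pts) — total 72+67+90+50+76 = 355 pts.
Max-entry greedy (repeatedly take the single best remaining cell) gives 338 pts, worse by 17.
Next-best assignment: Santos→Design role, Varga→QA role, Novak→Ops role, Watson→Data role, Leclerc→Frontend role = 346 pts.
Every other assignment is strictly worse.
Watson's own top role is Ops role (66 pts), but forcing Watson→Ops role and reassigning the rest optimally gives only 338 pts — worse by 17.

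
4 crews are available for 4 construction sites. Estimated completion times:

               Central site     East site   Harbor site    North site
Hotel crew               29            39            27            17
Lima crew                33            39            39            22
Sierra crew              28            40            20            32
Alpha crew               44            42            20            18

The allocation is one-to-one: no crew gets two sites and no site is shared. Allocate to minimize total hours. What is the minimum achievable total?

Min total: 104 hours

Optimal: Hotel crew→North site (17 hours), Lima crew→East site (39 hours), Sierra crew→Central site (28 hours), Alpha crew→Harbor site (20 hours) — total 17+39+28+20 = 104 hours.
Row-greedy (each crew in turn takes its cheapest remaining site) gives 112 hours, worse by 8.
Next-best assignment: Hotel crew→Central site, Lima crew→East site, Sierra crew→Harbor site, Alpha crew→North site = 106 hours.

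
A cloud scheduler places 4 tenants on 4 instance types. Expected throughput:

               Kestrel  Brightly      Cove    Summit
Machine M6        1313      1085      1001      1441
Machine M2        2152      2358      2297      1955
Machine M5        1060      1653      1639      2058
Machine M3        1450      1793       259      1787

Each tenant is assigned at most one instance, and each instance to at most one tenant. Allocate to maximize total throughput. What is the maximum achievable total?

This is a one-to-one assignment (maximum-weight bipartite matching).
Optimal: Kestrel→Machine M6 (1313 ops/s), Brightly→Machine M3 (1793 ops/s), Cove→Machine M2 (2297 ops/s), Summit→Machine M5 (2058 ops/s) — total 1313+1793+2297+2058 = 7461 ops/s.
Row-greedy (each tenant in turn takes its best remaining instance) gives 7025 ops/s, worse by 436.
Checked against all permutations: 7461 ops/s is optimal.

Max total: 7461 ops/s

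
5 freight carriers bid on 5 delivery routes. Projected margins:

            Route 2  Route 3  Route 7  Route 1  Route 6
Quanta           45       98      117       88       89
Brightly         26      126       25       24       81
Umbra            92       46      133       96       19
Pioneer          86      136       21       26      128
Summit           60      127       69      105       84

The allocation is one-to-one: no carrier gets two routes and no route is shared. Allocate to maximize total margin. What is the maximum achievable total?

Optimal: Quanta→Route 7 ($117k), Brightly→Route 3 ($126k), Umbra→Route 2 ($92k), Pioneer→Route 6 ($128k), Summit→Route 1 ($105k) — total 117+126+92+128+105 = $568k.
Column-greedy (each route in turn goes to its best remaining carrier) gives $531k, worse by 37.
Next-best assignment: Quanta→Route 6, Brightly→Route 3, Umbra→Route 7, Pioneer→Route 2, Summit→Route 1 = $539k.
No other one-to-one assignment exceeds $568k.

Max total: $568k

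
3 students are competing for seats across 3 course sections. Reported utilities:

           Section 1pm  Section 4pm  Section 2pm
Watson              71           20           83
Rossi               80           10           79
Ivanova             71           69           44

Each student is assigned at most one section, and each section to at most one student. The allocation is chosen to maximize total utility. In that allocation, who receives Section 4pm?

Optimal: Watson→Section 2pm (83 points), Rossi→Section 1pm (80 points), Ivanova→Section 4pm (69 points) — total 83+80+69 = 232 points.
Swapping Rossi↔Watson (Rossi→Section 2pm 79 points, Watson→Section 1pm 71 points) loses 13.
Checked against all permutations: 232 points is optimal.
Ivanova's own top section is Section 1pm (71 points), but forcing Ivanova→Section 1pm and reassigning the rest optimally gives only 170 points — worse by 62.

Ivanova receives Section 4pm.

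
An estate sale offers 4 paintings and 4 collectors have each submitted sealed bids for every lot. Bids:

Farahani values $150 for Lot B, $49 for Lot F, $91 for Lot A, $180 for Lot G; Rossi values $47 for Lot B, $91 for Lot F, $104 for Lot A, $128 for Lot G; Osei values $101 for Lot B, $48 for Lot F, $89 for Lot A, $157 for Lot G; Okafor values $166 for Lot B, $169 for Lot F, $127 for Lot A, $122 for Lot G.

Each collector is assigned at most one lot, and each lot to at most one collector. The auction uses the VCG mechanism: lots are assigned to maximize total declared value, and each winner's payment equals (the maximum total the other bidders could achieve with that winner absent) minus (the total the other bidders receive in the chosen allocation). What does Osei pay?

Efficient allocation: Farahani→Lot B ($150), Rossi→Lot A ($104), Osei→Lot G ($157), Okafor→Lot F ($169); total welfare W = $580.
Osei receives Lot G at value $157, so the others get W − 157 = $423.
Without Osei: best allocation of the remaining 3 bidders over all 4 lots is Farahani→Lot G ($180), Rossi→Lot A ($104), Okafor→Lot F ($169), total $453.
VCG payment = (others' best without Osei) − (others' welfare with Osei) = 453 − 423 = $30.

Osei pays $30.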